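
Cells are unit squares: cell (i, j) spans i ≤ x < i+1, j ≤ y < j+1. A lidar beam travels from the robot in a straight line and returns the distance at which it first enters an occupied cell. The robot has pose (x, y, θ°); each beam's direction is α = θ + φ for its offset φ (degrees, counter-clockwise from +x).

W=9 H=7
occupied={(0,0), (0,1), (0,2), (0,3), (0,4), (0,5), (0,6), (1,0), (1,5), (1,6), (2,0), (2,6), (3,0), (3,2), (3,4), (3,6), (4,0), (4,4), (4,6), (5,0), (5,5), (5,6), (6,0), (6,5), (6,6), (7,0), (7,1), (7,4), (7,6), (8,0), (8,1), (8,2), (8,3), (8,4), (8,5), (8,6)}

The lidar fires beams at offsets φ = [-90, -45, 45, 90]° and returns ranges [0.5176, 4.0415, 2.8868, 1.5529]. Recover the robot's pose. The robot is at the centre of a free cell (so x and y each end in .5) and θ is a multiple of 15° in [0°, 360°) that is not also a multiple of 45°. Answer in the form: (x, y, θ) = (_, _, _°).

(x, y, θ) = (5.5, 4.5, 285°)

Candidates: 27 free-cell centres × 16 headings = 432 poses. Raycast each; keep the one whose scan matches to 4 dp.
  (2.5, 5.5, 330°): beam 1 = 3.0000 ≠ 0.5176 ✗
  (1.5, 2.5, 210°): beam 1 = 1.0000 ≠ 0.5176 ✗
  (3.5, 1.5, 330°): beam 1 = 0.5774 ≠ 0.5176 ✗
  (1.5, 2.5, 60°): beam 1 = 3.0000 ≠ 0.5176 ✗
  …
  (5.5, 4.5, 285°): r_1=0.5176, r_2=4.0415, r_3=2.8868, r_4=1.5529 — all match ✓
Unique over the lattice → pose = (5.5, 4.5, 285°).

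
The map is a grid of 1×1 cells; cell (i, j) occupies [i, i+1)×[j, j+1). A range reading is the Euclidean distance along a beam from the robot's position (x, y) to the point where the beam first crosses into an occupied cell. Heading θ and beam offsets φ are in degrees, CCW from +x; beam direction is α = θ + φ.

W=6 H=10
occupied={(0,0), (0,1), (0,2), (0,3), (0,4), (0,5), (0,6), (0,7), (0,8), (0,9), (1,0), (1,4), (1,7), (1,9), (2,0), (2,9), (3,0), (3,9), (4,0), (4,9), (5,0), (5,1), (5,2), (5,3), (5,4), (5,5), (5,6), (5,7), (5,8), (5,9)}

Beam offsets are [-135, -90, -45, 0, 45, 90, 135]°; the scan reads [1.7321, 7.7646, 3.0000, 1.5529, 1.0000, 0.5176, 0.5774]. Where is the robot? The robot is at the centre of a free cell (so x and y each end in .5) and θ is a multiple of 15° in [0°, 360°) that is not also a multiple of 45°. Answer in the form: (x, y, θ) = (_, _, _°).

The pose lattice has 30·16 = 480 candidates. Test each by forward raycasting.
  (4.5, 7.5, 165°): beam 1 = 0.5774 ≠ 1.7321 ✗
  (2.5, 7.5, 75°): beam 1 = 5.0000 ≠ 1.7321 ✗
  (3.5, 2.5, 120°): beam 1 = 1.5529 ≠ 1.7321 ✗
  …
  (3.5, 8.5, 345°): r_1=1.7321, r_2=7.7646, r_3=3.0000, r_4=1.5529, r_5=1.0000, r_6=0.5176, r_7=0.5774 — all match ✓
Unique over the lattice → pose = (3.5, 8.5, 345°).

(x, y, θ) = (3.5, 8.5, 345°)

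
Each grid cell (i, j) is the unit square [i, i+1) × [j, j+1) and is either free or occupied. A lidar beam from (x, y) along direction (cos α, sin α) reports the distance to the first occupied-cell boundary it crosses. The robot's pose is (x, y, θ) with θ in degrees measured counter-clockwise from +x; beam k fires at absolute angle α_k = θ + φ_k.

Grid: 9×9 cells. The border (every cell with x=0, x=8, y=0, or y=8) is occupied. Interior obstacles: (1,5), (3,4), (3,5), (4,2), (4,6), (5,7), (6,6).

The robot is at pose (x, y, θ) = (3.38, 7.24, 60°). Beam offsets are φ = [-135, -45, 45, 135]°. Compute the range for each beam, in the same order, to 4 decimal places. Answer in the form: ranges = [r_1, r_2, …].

ranges = [1.2837, 1.6771, 0.7868, 2.4640]

beam 1: φ=-135°, α=285°
  cosα=0.2588 sinα=-0.9659 | (3,7) | tMaxX 2.3955 tMaxY 0.2485 | tΔX 3.8637 tΔY 1.0353
    t=0.2485 [y] (3,6)
    t=1.2837 [y] (3,5) — stop
  → r_1 = 1.2837
beam 2: φ=-45°, α=15°
  cosα=0.9659 sinα=0.2588 | (3,7) | tMaxX 0.6419 tMaxY 2.9364 | tΔX 1.0353 tΔY 3.8637
    t=0.6419 [x] (4,7)
    t=1.6771 [x] (5,7) — stop
  → r_2 = 1.6771
beam 3: φ=45°, α=105°
  cosα=-0.2588 sinα=0.9659 | (3,7) | tMaxX 1.4682 tMaxY 0.7868 | tΔX 3.8637 tΔY 1.0353
    t=0.7868 [y] (3,8) — stop
  → r_3 = 0.7868
beam 4: φ=135°, α=195°
  cosα=-0.9659 sinα=-0.2588 | (3,7) | tMaxX 0.3934 tMaxY 0.9273 | tΔX 1.0353 tΔY 3.8637
    t=0.3934 [x] (2,7)
    t=0.9273 [y] (2,6)
    t=1.4287 [x] (1,6)
    t=2.4640 [x] (0,6) — stop
  → r_4 = 2.4640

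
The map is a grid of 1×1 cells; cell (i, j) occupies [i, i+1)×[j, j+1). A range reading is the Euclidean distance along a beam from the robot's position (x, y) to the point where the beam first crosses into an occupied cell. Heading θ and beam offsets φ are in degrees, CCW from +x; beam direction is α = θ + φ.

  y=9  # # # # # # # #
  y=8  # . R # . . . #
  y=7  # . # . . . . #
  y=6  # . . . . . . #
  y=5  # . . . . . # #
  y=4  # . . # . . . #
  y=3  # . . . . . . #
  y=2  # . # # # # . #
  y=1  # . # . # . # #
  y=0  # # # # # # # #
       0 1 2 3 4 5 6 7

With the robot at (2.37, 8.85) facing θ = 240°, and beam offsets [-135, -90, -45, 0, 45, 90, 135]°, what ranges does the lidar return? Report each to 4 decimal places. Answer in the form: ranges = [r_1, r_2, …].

ranges = [0.1553, 0.3000, 1.4183, 2.7400, 0.8800, 0.7275, 0.5796]

beam 1: φ=-135°, α=105°
  dir = (cos 105°, sin 105°) = (-0.2588, 0.9659); from cell (2,8)
  next x-line at t=1.4296, next y-line at t=0.1553; Δt_x=3.8637, Δt_y=1.0353
    y: enter (2,9) at t=0.1553 ← occupied
  → r_1 = 0.1553
beam 2: φ=-90°, α=150°
  dir = (cos 150°, sin 150°) = (-0.8660, 0.5000); from cell (2,8)
  next x-line at t=0.4272, next y-line at t=0.3000; Δt_x=1.1547, Δt_y=2.0000
    y: enter (2,9) at t=0.3000 ← occupied
  → r_2 = 0.3000
beam 3: φ=-45°, α=195°
  dir = (cos 195°, sin 195°) = (-0.9659, -0.2588); from cell (2,8)
  next x-line at t=0.3831, next y-line at t=3.2841; Δt_x=1.0353, Δt_y=3.8637
    x: enter (1,8) at t=0.3831
    x: enter (0,8) at t=1.4183 ← occupied
  → r_3 = 1.4183
beam 4: φ=0°, α=240°
  dir = (cos 240°, sin 240°) = (-0.5000, -0.8660); from cell (2,8)
  next x-line at t=0.7400, next y-line at t=0.9815; Δt_x=2.0000, Δt_y=1.1547
    x: enter (1,8) at t=0.7400
    y: enter (1,7) at t=0.9815
    y: enter (1,6) at t=2.1362
    x: enter (0,6) at t=2.7400 ← occupied
  → r_4 = 2.7400
beam 5: φ=45°, α=285°
  dir = (cos 285°, sin 285°) = (0.2588, -0.9659); from cell (2,8)
  next x-line at t=2.4341, next y-line at t=0.8800; Δt_x=3.8637, Δt_y=1.0353
    y: enter (2,7) at t=0.8800 ← occupied
  → r_5 = 0.8800
beam 6: φ=90°, α=330°
  dir = (cos 330°, sin 330°) = (0.8660, -0.5000); from cell (2,8)
  next x-line at t=0.7275, next y-line at t=1.7000; Δt_x=1.1547, Δt_y=2.0000
    x: enter (3,8) at t=0.7275 ← occupied
  → r_6 = 0.7275
beam 7: φ=135°, α=15°
  dir = (cos 15°, sin 15°) = (0.9659, 0.2588); from cell (2,8)
  next x-line at t=0.6522, next y-line at t=0.5796; Δt_x=1.0353, Δt_y=3.8637
    y: enter (2,9) at t=0.5796 ← occupied
  → r_7 = 0.5796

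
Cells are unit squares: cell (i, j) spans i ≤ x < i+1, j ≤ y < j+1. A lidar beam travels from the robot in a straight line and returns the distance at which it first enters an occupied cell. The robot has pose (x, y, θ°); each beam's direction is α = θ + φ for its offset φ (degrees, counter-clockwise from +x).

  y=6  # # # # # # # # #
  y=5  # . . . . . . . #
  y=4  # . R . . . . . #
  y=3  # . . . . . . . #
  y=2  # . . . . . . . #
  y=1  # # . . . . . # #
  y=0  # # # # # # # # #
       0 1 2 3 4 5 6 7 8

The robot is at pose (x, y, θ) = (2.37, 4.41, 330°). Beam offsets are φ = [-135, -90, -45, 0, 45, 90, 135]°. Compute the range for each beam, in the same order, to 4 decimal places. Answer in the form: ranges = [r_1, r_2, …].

ranges = [1.4183, 2.7400, 3.5303, 5.3463, 5.8286, 1.8360, 1.6461]

beam 1: φ=-135°, α=195°
  direction (-0.9659, -0.2588); cell (2,4); t to first gridline: x 0.3831, y 1.5841 (then +1.0353 / +3.8637)
    (1,4) via x @ 0.3831
    (0,4) via x @ 1.4183  # hit
  → r_1 = 1.4183
beam 2: φ=-90°, α=240°
  direction (-0.5000, -0.8660); cell (2,4); t to first gridline: x 0.7400, y 0.4734 (then +2.0000 / +1.1547)
    (2,3) via y @ 0.4734
    (1,3) via x @ 0.7400
    (1,2) via y @ 1.6281
    (0,2) via x @ 2.7400  # hit
  → r_2 = 2.7400
beam 3: φ=-45°, α=285°
  direction (0.2588, -0.9659); cell (2,4); t to first gridline: x 2.4341, y 0.4245 (then +3.8637 / +1.0353)
    (2,3) via y @ 0.4245
    (2,2) via y @ 1.4597
    (3,2) via x @ 2.4341
    (3,1) via y @ 2.4950
    (3,0) via y @ 3.5303  # hit
  → r_3 = 3.5303
beam 4: φ=0°, α=330°
  direction (0.8660, -0.5000); cell (2,4); t to first gridline: x 0.7275, y 0.8200 (then +1.1547 / +2.0000)
    (3,4) via x @ 0.7275
    (3,3) via y @ 0.8200
    (4,3) via x @ 1.8822
    (4,2) via y @ 2.8200
    (5,2) via x @ 3.0369
    (6,2) via x @ 4.1916
    (6,1) via y @ 4.8200
    (7,1) via x @ 5.3463  # hit
  → r_4 = 5.3463
beam 5: φ=45°, α=15°
  direction (0.9659, 0.2588); cell (2,4); t to first gridline: x 0.6522, y 2.2796 (then +1.0353 / +3.8637)
    (3,4) via x @ 0.6522
    (4,4) via x @ 1.6875
    (4,5) via y @ 2.2796
    (5,5) via x @ 2.7228
    (6,5) via x @ 3.7581
    (7,5) via x @ 4.7933
    (8,5) via x @ 5.8286  # hit
  → r_5 = 5.8286
beam 6: φ=90°, α=60°
  direction (0.5000, 0.8660); cell (2,4); t to first gridline: x 1.2600, y 0.6813 (then +2.0000 / +1.1547)
    (2,5) via y @ 0.6813
    (3,5) via x @ 1.2600
    (3,6) via y @ 1.8360  # hit
  → r_6 = 1.8360
beam 7: φ=135°, α=105°
  direction (-0.2588, 0.9659); cell (2,4); t to first gridline: x 1.4296, y 0.6108 (then +3.8637 / +1.0353)
    (2,5) via y @ 0.6108
    (1,5) via x @ 1.4296
    (1,6) via y @ 1.6461  # hit
  → r_7 = 1.6461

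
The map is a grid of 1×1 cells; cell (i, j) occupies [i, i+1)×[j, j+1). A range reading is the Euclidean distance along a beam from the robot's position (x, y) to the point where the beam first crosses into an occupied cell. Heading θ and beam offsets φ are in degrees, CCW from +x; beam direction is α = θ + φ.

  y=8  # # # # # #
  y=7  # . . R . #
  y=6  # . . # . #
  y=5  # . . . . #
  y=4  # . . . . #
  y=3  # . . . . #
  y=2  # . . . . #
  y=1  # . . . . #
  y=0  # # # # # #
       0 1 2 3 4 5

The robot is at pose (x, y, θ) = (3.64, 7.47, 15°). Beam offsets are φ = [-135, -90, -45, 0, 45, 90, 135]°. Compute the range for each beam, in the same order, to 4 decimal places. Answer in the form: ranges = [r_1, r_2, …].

ranges = [0.5427, 0.4866, 1.5704, 1.4080, 0.6120, 0.5487, 1.0600]

beam 1: φ=-135°, α=240°
  cosα=-0.5000 sinα=-0.8660 | (3,7) | tMaxX 1.2800 tMaxY 0.5427 | tΔX 2.0000 tΔY 1.1547
    t=0.5427 [y] (3,6) — stop
  → r_1 = 0.5427
beam 2: φ=-90°, α=285°
  cosα=0.2588 sinα=-0.9659 | (3,7) | tMaxX 1.3909 tMaxY 0.4866 | tΔX 3.8637 tΔY 1.0353
    t=0.4866 [y] (3,6) — stop
  → r_2 = 0.4866
beam 3: φ=-45°, α=330°
  cosα=0.8660 sinα=-0.5000 | (3,7) | tMaxX 0.4157 tMaxY 0.9400 | tΔX 1.1547 tΔY 2.0000
    t=0.4157 [x] (4,7)
    t=0.9400 [y] (4,6)
    t=1.5704 [x] (5,6) — stop
  → r_3 = 1.5704
beam 4: φ=0°, α=15°
  cosα=0.9659 sinα=0.2588 | (3,7) | tMaxX 0.3727 tMaxY 2.0478 | tΔX 1.0353 tΔY 3.8637
    t=0.3727 [x] (4,7)
    t=1.4080 [x] (5,7) — stop
  → r_4 = 1.4080
beam 5: φ=45°, α=60°
  cosα=0.5000 sinα=0.8660 | (3,7) | tMaxX 0.7200 tMaxY 0.6120 | tΔX 2.0000 tΔY 1.1547
    t=0.6120 [y] (3,8) — stop
  → r_5 = 0.6120
beam 6: φ=90°, α=105°
  cosα=-0.2588 sinα=0.9659 | (3,7) | tMaxX 2.4728 tMaxY 0.5487 | tΔX 3.8637 tΔY 1.0353
    t=0.5487 [y] (3,8) — stop
  → r_6 = 0.5487
beam 7: φ=135°, α=150°
  cosα=-0.8660 sinα=0.5000 | (3,7) | tMaxX 0.7390 tMaxY 1.0600 | tΔX 1.1547 tΔY 2.0000
    t=0.7390 [x] (2,7)
    t=1.0600 [y] (2,8) — stop
  → r_7 = 1.0600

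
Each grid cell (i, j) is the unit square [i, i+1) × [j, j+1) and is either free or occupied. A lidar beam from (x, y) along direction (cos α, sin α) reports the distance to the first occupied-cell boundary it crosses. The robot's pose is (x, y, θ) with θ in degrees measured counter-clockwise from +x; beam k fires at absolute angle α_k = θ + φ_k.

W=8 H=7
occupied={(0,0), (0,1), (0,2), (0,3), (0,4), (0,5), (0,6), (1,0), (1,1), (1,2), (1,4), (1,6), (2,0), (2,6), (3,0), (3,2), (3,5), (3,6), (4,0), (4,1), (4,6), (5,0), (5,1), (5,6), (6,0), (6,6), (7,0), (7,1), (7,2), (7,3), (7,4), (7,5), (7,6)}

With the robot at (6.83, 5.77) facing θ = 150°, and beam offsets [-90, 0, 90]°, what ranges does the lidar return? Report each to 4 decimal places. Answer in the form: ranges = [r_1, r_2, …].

beam 1: φ=-90°, α=60°
  direction (0.5000, 0.8660); cell (6,5); t to first gridline: x 0.3400, y 0.2656 (then +2.0000 / +1.1547)
    (6,6) via y @ 0.2656  # hit
  → r_1 = 0.2656
beam 2: φ=0°, α=150°
  direction (-0.8660, 0.5000); cell (6,5); t to first gridline: x 0.9584, y 0.4600 (then +1.1547 / +2.0000)
    (6,6) via y @ 0.4600  # hit
  → r_2 = 0.4600
beam 3: φ=90°, α=240°
  direction (-0.5000, -0.8660); cell (6,5); t to first gridline: x 1.6600, y 0.8891 (then +2.0000 / +1.1547)
    (6,4) via y @ 0.8891
    (5,4) via x @ 1.6600
    (5,3) via y @ 2.0438
    (5,2) via y @ 3.1985
    (4,2) via x @ 3.6600
    (4,1) via y @ 4.3532  # hit
  → r_3 = 4.3532

ranges = [0.2656, 0.4600, 4.3532]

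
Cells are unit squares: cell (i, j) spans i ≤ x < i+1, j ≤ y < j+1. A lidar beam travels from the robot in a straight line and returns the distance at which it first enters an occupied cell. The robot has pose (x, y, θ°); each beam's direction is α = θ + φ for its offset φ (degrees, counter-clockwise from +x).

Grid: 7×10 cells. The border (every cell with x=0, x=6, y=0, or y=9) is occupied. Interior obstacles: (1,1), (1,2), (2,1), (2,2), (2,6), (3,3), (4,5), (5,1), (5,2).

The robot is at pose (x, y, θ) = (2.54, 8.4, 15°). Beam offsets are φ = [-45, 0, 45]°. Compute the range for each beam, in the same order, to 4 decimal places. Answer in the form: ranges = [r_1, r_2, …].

beam 1: φ=-45°, α=330°
  dir = (cos 330°, sin 330°) = (0.8660, -0.5000); from cell (2,8)
  next x-line at t=0.5312, next y-line at t=0.8000; Δt_x=1.1547, Δt_y=2.0000
    x: enter (3,8) at t=0.5312
    y: enter (3,7) at t=0.8000
    x: enter (4,7) at t=1.6859
    y: enter (4,6) at t=2.8000
    x: enter (5,6) at t=2.8406
    x: enter (6,6) at t=3.9953 ← occupied
  → r_1 = 3.9953
beam 2: φ=0°, α=15°
  dir = (cos 15°, sin 15°) = (0.9659, 0.2588); from cell (2,8)
  next x-line at t=0.4762, next y-line at t=2.3182; Δt_x=1.0353, Δt_y=3.8637
    x: enter (3,8) at t=0.4762
    x: enter (4,8) at t=1.5115
    y: enter (4,9) at t=2.3182 ← occupied
  → r_2 = 2.3182
beam 3: φ=45°, α=60°
  dir = (cos 60°, sin 60°) = (0.5000, 0.8660); from cell (2,8)
  next x-line at t=0.9200, next y-line at t=0.6928; Δt_x=2.0000, Δt_y=1.1547
    y: enter (2,9) at t=0.6928 ← occupied
  → r_3 = 0.6928

ranges = [3.9953, 2.3182, 0.6928]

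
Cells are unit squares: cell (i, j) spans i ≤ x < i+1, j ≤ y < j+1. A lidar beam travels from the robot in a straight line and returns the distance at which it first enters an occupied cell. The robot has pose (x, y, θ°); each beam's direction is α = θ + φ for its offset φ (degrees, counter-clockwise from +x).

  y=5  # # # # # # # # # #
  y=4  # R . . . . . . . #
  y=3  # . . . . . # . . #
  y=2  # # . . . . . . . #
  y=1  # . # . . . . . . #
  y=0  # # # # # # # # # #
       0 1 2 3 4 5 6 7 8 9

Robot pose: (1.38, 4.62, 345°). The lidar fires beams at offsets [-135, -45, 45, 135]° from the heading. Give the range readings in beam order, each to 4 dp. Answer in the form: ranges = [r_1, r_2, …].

ranges = [0.4388, 3.0253, 0.7600, 0.4388]

beam 1: φ=-135°, α=210°
  direction (-0.8660, -0.5000); cell (1,4); t to first gridline: x 0.4388, y 1.2400 (then +1.1547 / +2.0000)
    (0,4) via x @ 0.4388  # hit
  → r_1 = 0.4388
beam 2: φ=-45°, α=300°
  direction (0.5000, -0.8660); cell (1,4); t to first gridline: x 1.2400, y 0.7159 (then +2.0000 / +1.1547)
    (1,3) via y @ 0.7159
    (2,3) via x @ 1.2400
    (2,2) via y @ 1.8706
    (2,1) via y @ 3.0253  # hit
  → r_2 = 3.0253
beam 3: φ=45°, α=30°
  direction (0.8660, 0.5000); cell (1,4); t to first gridline: x 0.7159, y 0.7600 (then +1.1547 / +2.0000)
    (2,4) via x @ 0.7159
    (2,5) via y @ 0.7600  # hit
  → r_3 = 0.7600
beam 4: φ=135°, α=120°
  direction (-0.5000, 0.8660); cell (1,4); t to first gridline: x 0.7600, y 0.4388 (then +2.0000 / +1.1547)
    (1,5) via y @ 0.4388  # hit
  → r_4 = 0.4388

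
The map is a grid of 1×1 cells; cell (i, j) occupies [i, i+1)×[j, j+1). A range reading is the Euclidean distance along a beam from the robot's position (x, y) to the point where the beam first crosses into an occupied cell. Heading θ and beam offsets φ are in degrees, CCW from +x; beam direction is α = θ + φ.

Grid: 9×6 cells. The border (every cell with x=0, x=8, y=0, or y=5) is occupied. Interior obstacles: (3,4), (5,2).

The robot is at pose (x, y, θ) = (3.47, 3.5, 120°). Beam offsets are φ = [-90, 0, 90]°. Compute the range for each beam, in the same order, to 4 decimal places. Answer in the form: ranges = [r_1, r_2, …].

ranges = [3.0000, 0.5774, 2.8521]

beam 1: φ=-90°, α=30°
  direction (0.8660, 0.5000); cell (3,3); t to first gridline: x 0.6120, y 1.0000 (then +1.1547 / +2.0000)
    (4,3) via x @ 0.6120
    (4,4) via y @ 1.0000
    (5,4) via x @ 1.7667
    (6,4) via x @ 2.9214
    (6,5) via y @ 3.0000  # hit
  → r_1 = 3.0000
beam 2: φ=0°, α=120°
  direction (-0.5000, 0.8660); cell (3,3); t to first gridline: x 0.9400, y 0.5774 (then +2.0000 / +1.1547)
    (3,4) via y @ 0.5774  # hit
  → r_2 = 0.5774
beam 3: φ=90°, α=210°
  direction (-0.8660, -0.5000); cell (3,3); t to first gridline: x 0.5427, y 1.0000 (then +1.1547 / +2.0000)
    (2,3) via x @ 0.5427
    (2,2) via y @ 1.0000
    (1,2) via x @ 1.6974
    (0,2) via x @ 2.8521  # hit
  → r_3 = 2.8521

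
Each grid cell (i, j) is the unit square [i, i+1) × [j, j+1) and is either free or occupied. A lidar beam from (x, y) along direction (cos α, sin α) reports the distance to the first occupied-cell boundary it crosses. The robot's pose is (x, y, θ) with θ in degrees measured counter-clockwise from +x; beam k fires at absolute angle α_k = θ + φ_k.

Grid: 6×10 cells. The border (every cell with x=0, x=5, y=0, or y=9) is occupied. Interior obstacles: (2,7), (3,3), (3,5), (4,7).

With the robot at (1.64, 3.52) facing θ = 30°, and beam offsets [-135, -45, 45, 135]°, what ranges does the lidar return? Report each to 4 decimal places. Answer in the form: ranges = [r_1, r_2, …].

ranges = [2.4728, 1.4080, 3.6028, 0.6626]

beam 1: φ=-135°, α=255°
  d=(-0.2588,-0.9659)  start (1,3)  tX=2.4728 tY=0.5383  stride 1/|dx|=3.8637 1/|dy|=1.0353
    cross y-line → (1,2), t=0.5383
    cross y-line → (1,1), t=1.5736
    cross x-line → (0,1), t=2.4728 (wall)
  → r_1 = 2.4728
beam 2: φ=-45°, α=345°
  d=(0.9659,-0.2588)  start (1,3)  tX=0.3727 tY=2.0091  stride 1/|dx|=1.0353 1/|dy|=3.8637
    cross x-line → (2,3), t=0.3727
    cross x-line → (3,3), t=1.4080 (wall)
  → r_2 = 1.4080
beam 3: φ=45°, α=75°
  d=(0.2588,0.9659)  start (1,3)  tX=1.3909 tY=0.4969  stride 1/|dx|=3.8637 1/|dy|=1.0353
    cross y-line → (1,4), t=0.4969
    cross x-line → (2,4), t=1.3909
    cross y-line → (2,5), t=1.5322
    cross y-line → (2,6), t=2.5675
    cross y-line → (2,7), t=3.6028 (wall)
  → r_3 = 3.6028
beam 4: φ=135°, α=165°
  d=(-0.9659,0.2588)  start (1,3)  tX=0.6626 tY=1.8546  stride 1/|dx|=1.0353 1/|dy|=3.8637
    cross x-line → (0,3), t=0.6626 (wall)
  → r_4 = 0.6626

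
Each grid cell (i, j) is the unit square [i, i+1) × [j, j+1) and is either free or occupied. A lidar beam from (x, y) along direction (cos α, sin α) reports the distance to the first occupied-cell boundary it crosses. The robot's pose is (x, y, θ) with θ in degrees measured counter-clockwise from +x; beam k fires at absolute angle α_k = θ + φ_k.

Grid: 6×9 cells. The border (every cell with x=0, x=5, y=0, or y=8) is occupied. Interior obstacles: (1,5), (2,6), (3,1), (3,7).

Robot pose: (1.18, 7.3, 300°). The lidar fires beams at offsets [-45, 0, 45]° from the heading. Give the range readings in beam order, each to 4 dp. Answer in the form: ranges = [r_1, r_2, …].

beam 1: φ=-45°, α=255°
  cosα=-0.2588 sinα=-0.9659 | (1,7) | tMaxX 0.6955 tMaxY 0.3106 | tΔX 3.8637 tΔY 1.0353
    t=0.3106 [y] (1,6)
    t=0.6955 [x] (0,6) — stop
  → r_1 = 0.6955
beam 2: φ=0°, α=300°
  cosα=0.5000 sinα=-0.8660 | (1,7) | tMaxX 1.6400 tMaxY 0.3464 | tΔX 2.0000 tΔY 1.1547
    t=0.3464 [y] (1,6)
    t=1.5011 [y] (1,5) — stop
  → r_2 = 1.5011
beam 3: φ=45°, α=345°
  cosα=0.9659 sinα=-0.2588 | (1,7) | tMaxX 0.8489 tMaxY 1.1591 | tΔX 1.0353 tΔY 3.8637
    t=0.8489 [x] (2,7)
    t=1.1591 [y] (2,6) — stop
  → r_3 = 1.1591

ranges = [0.6955, 1.5011, 1.1591]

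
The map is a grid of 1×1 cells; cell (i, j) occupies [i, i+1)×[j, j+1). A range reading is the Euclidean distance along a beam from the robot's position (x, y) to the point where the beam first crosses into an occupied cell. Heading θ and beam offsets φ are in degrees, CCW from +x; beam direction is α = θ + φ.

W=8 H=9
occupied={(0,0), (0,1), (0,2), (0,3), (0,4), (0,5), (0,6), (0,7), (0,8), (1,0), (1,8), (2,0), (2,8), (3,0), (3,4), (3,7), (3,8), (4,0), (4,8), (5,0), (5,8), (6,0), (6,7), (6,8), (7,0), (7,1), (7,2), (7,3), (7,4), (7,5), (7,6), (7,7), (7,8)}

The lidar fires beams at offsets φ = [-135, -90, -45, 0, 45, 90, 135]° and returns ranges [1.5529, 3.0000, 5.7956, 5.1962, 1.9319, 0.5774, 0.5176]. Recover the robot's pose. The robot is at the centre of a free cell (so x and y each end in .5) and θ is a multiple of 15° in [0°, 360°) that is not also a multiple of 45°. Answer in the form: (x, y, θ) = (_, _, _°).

Enumerate (i+0.5, j+0.5, θ) over the 39 free cells and 16 admissible headings. For each, cast all 7 beams and compare to the given ranges.
  (1.5, 6.5, 60°): beam 1 = 5.6940 ≠ 1.5529 ✗
  (5.5, 5.5, 15°): beam 1 = 5.1962 ≠ 1.5529 ✗
  (3.5, 5.5, 15°): beam 1 = 0.5774 ≠ 1.5529 ✗
  (4.5, 2.5, 30°): beam 2 = 1.7321 ≠ 3.0000 ✗
  …
  (5.5, 1.5, 150°): r_1=1.5529, r_2=3.0000, r_3=5.7956, r_4=5.1962, r_5=1.9319, r_6=0.5774, r_7=0.5176 — all match ✓
Unique over the lattice → pose = (5.5, 1.5, 150°).

(x, y, θ) = (5.5, 1.5, 150°)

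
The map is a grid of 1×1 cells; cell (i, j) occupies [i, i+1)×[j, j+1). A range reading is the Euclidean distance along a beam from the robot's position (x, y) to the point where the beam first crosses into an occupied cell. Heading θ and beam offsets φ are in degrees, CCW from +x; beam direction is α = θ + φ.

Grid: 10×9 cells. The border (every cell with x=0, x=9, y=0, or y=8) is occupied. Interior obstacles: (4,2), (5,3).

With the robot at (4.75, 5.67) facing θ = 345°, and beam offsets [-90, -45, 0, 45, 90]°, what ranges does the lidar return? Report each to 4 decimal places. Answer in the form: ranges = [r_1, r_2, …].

beam 1: φ=-90°, α=255°
  cosα=-0.2588 sinα=-0.9659 | (4,5) | tMaxX 2.8978 tMaxY 0.6936 | tΔX 3.8637 tΔY 1.0353
    t=0.6936 [y] (4,4)
    t=1.7289 [y] (4,3)
    t=2.7642 [y] (4,2) — stop
  → r_1 = 2.7642
beam 2: φ=-45°, α=300°
  cosα=0.5000 sinα=-0.8660 | (4,5) | tMaxX 0.5000 tMaxY 0.7736 | tΔX 2.0000 tΔY 1.1547
    t=0.5000 [x] (5,5)
    t=0.7736 [y] (5,4)
    t=1.9283 [y] (5,3) — stop
  → r_2 = 1.9283
beam 3: φ=0°, α=345°
  cosα=0.9659 sinα=-0.2588 | (4,5) | tMaxX 0.2588 tMaxY 2.5887 | tΔX 1.0353 tΔY 3.8637
    t=0.2588 [x] (5,5)
    t=1.2941 [x] (6,5)
    t=2.3294 [x] (7,5)
    t=2.5887 [y] (7,4)
    t=3.3646 [x] (8,4)
    t=4.3999 [x] (9,4) — stop
  → r_3 = 4.3999
beam 4: φ=45°, α=30°
  cosα=0.8660 sinα=0.5000 | (4,5) | tMaxX 0.2887 tMaxY 0.6600 | tΔX 1.1547 tΔY 2.0000
    t=0.2887 [x] (5,5)
    t=0.6600 [y] (5,6)
    t=1.4434 [x] (6,6)
    t=2.5981 [x] (7,6)
    t=2.6600 [y] (7,7)
    t=3.7528 [x] (8,7)
    t=4.6600 [y] (8,8) — stop
  → r_4 = 4.6600
beam 5: φ=90°, α=75°
  cosα=0.2588 sinα=0.9659 | (4,5) | tMaxX 0.9659 tMaxY 0.3416 | tΔX 3.8637 tΔY 1.0353
    t=0.3416 [y] (4,6)
    t=0.9659 [x] (5,6)
    t=1.3769 [y] (5,7)
    t=2.4122 [y] (5,8) — stop
  → r_5 = 2.4122

ranges = [2.7642, 1.9283, 4.3999, 4.6600, 2.4122]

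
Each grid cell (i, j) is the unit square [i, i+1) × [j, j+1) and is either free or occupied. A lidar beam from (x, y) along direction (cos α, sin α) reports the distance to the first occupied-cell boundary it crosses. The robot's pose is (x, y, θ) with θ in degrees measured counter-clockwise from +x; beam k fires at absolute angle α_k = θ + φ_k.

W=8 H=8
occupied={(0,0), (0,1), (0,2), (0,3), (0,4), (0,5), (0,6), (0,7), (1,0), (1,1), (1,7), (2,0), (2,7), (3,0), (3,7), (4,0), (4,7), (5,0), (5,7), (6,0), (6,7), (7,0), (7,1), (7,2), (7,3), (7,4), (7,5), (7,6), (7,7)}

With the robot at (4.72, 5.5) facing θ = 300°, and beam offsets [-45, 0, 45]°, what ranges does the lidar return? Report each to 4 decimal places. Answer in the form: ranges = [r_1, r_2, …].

ranges = [4.6587, 4.5600, 2.3604]

beam 1: φ=-45°, α=255°
  dir = (cos 255°, sin 255°) = (-0.2588, -0.9659); from cell (4,5)
  next x-line at t=2.7819, next y-line at t=0.5176; Δt_x=3.8637, Δt_y=1.0353
    y: enter (4,4) at t=0.5176
    y: enter (4,3) at t=1.5529
    y: enter (4,2) at t=2.5882
    x: enter (3,2) at t=2.7819
    y: enter (3,1) at t=3.6235
    y: enter (3,0) at t=4.6587 ← occupied
  → r_1 = 4.6587
beam 2: φ=0°, α=300°
  dir = (cos 300°, sin 300°) = (0.5000, -0.8660); from cell (4,5)
  next x-line at t=0.5600, next y-line at t=0.5774; Δt_x=2.0000, Δt_y=1.1547
    x: enter (5,5) at t=0.5600
    y: enter (5,4) at t=0.5774
    y: enter (5,3) at t=1.7321
    x: enter (6,3) at t=2.5600
    y: enter (6,2) at t=2.8868
    y: enter (6,1) at t=4.0415
    x: enter (7,1) at t=4.5600 ← occupied
  → r_2 = 4.5600
beam 3: φ=45°, α=345°
  dir = (cos 345°, sin 345°) = (0.9659, -0.2588); from cell (4,5)
  next x-line at t=0.2899, next y-line at t=1.9319; Δt_x=1.0353, Δt_y=3.8637
    x: enter (5,5) at t=0.2899
    x: enter (6,5) at t=1.3252
    y: enter (6,4) at t=1.9319
    x: enter (7,4) at t=2.3604 ← occupied
  → r_3 = 2.3604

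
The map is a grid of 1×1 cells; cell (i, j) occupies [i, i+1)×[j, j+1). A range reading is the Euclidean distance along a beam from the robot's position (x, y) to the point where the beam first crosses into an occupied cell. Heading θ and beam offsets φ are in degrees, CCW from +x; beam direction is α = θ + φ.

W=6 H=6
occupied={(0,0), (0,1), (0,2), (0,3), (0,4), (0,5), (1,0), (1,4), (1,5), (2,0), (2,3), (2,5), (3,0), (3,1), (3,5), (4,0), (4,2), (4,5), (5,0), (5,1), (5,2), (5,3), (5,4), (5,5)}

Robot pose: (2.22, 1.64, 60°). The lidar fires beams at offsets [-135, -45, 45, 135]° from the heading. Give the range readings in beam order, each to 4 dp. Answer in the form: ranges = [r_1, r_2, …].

beam 1: φ=-135°, α=285°
  d=(0.2588,-0.9659)  start (2,1)  tX=3.0137 tY=0.6626  stride 1/|dx|=3.8637 1/|dy|=1.0353
    cross y-line → (2,0), t=0.6626 (wall)
  → r_1 = 0.6626
beam 2: φ=-45°, α=15°
  d=(0.9659,0.2588)  start (2,1)  tX=0.8075 tY=1.3909  stride 1/|dx|=1.0353 1/|dy|=3.8637
    cross x-line → (3,1), t=0.8075 (wall)
  → r_2 = 0.8075
beam 3: φ=45°, α=105°
  d=(-0.2588,0.9659)  start (2,1)  tX=0.8500 tY=0.3727  stride 1/|dx|=3.8637 1/|dy|=1.0353
    cross y-line → (2,2), t=0.3727
    cross x-line → (1,2), t=0.8500
    cross y-line → (1,3), t=1.4080
    cross y-line → (1,4), t=2.4433 (wall)
  → r_3 = 2.4433
beam 4: φ=135°, α=195°
  d=(-0.9659,-0.2588)  start (2,1)  tX=0.2278 tY=2.4728  stride 1/|dx|=1.0353 1/|dy|=3.8637
    cross x-line → (1,1), t=0.2278
    cross x-line → (0,1), t=1.2630 (wall)
  → r_4 = 1.2630

ranges = [0.6626, 0.8075, 2.4433, 1.2630]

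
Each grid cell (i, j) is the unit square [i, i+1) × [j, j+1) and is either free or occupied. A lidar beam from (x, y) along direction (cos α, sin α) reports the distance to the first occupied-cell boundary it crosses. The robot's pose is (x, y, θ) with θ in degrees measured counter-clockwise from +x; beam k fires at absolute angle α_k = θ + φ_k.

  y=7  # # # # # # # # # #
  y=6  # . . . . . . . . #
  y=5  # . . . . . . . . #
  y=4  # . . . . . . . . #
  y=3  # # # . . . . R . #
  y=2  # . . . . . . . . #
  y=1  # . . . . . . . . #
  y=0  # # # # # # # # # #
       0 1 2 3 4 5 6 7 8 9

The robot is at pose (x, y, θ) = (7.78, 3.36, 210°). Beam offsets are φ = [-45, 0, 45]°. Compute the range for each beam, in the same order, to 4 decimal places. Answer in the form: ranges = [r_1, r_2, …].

ranges = [7.0192, 4.7200, 2.4433]

beam 1: φ=-45°, α=165°
  direction (-0.9659, 0.2588); cell (7,3); t to first gridline: x 0.8075, y 2.4728 (then +1.0353 / +3.8637)
    (6,3) via x @ 0.8075
    (5,3) via x @ 1.8428
    (5,4) via y @ 2.4728
    (4,4) via x @ 2.8781
    (3,4) via x @ 3.9133
    (2,4) via x @ 4.9486
    (1,4) via x @ 5.9839
    (1,5) via y @ 6.3365
    (0,5) via x @ 7.0192  # hit
  → r_1 = 7.0192
beam 2: φ=0°, α=210°
  direction (-0.8660, -0.5000); cell (7,3); t to first gridline: x 0.9007, y 0.7200 (then +1.1547 / +2.0000)
    (7,2) via y @ 0.7200
    (6,2) via x @ 0.9007
    (5,2) via x @ 2.0554
    (5,1) via y @ 2.7200
    (4,1) via x @ 3.2101
    (3,1) via x @ 4.3648
    (3,0) via y @ 4.7200  # hit
  → r_2 = 4.7200
beam 3: φ=45°, α=255°
  direction (-0.2588, -0.9659); cell (7,3); t to first gridline: x 3.0137, y 0.3727 (then +3.8637 / +1.0353)
    (7,2) via y @ 0.3727
    (7,1) via y @ 1.4080
    (7,0) via y @ 2.4433  # hit
  → r_3 = 2.4433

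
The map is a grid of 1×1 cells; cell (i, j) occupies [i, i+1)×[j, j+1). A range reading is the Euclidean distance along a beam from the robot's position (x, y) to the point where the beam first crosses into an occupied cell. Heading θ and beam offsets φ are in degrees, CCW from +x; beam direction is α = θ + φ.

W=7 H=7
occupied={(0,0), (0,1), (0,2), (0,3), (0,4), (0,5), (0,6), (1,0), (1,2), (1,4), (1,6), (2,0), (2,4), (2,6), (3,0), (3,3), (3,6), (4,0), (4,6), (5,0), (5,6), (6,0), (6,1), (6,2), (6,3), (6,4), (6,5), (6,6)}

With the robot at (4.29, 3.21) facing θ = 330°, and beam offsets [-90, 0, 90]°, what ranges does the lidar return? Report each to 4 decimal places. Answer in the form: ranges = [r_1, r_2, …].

ranges = [2.5519, 1.9745, 3.2216]

beam 1: φ=-90°, α=240°
  cosα=-0.5000 sinα=-0.8660 | (4,3) | tMaxX 0.5800 tMaxY 0.2425 | tΔX 2.0000 tΔY 1.1547
    t=0.2425 [y] (4,2)
    t=0.5800 [x] (3,2)
    t=1.3972 [y] (3,1)
    t=2.5519 [y] (3,0) — stop
  → r_1 = 2.5519
beam 2: φ=0°, α=330°
  cosα=0.8660 sinα=-0.5000 | (4,3) | tMaxX 0.8198 tMaxY 0.4200 | tΔX 1.1547 tΔY 2.0000
    t=0.4200 [y] (4,2)
    t=0.8198 [x] (5,2)
    t=1.9745 [x] (6,2) — stop
  → r_2 = 1.9745
beam 3: φ=90°, α=60°
  cosα=0.5000 sinα=0.8660 | (4,3) | tMaxX 1.4200 tMaxY 0.9122 | tΔX 2.0000 tΔY 1.1547
    t=0.9122 [y] (4,4)
    t=1.4200 [x] (5,4)
    t=2.0669 [y] (5,5)
    t=3.2216 [y] (5,6) — stop
  → r_3 = 3.2216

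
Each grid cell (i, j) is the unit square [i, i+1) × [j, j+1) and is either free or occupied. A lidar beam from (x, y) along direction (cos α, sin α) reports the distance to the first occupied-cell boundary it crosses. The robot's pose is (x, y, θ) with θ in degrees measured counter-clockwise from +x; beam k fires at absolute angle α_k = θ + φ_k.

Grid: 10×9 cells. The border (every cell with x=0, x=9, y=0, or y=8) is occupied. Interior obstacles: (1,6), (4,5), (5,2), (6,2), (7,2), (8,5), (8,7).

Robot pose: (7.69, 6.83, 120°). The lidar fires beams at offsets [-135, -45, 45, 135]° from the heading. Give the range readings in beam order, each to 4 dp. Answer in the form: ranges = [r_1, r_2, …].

beam 1: φ=-135°, α=345°
  dir = (cos 345°, sin 345°) = (0.9659, -0.2588); from cell (7,6)
  next x-line at t=0.3209, next y-line at t=3.2069; Δt_x=1.0353, Δt_y=3.8637
    x: enter (8,6) at t=0.3209
    x: enter (9,6) at t=1.3562 ← occupied
  → r_1 = 1.3562
beam 2: φ=-45°, α=75°
  dir = (cos 75°, sin 75°) = (0.2588, 0.9659); from cell (7,6)
  next x-line at t=1.1977, next y-line at t=0.1760; Δt_x=3.8637, Δt_y=1.0353
    y: enter (7,7) at t=0.1760
    x: enter (8,7) at t=1.1977 ← occupied
  → r_2 = 1.1977
beam 3: φ=45°, α=165°
  dir = (cos 165°, sin 165°) = (-0.9659, 0.2588); from cell (7,6)
  next x-line at t=0.7143, next y-line at t=0.6568; Δt_x=1.0353, Δt_y=3.8637
    y: enter (7,7) at t=0.6568
    x: enter (6,7) at t=0.7143
    x: enter (5,7) at t=1.7496
    x: enter (4,7) at t=2.7849
    x: enter (3,7) at t=3.8202
    y: enter (3,8) at t=4.5205 ← occupied
  → r_3 = 4.5205
beam 4: φ=135°, α=255°
  dir = (cos 255°, sin 255°) = (-0.2588, -0.9659); from cell (7,6)
  next x-line at t=2.6660, next y-line at t=0.8593; Δt_x=3.8637, Δt_y=1.0353
    y: enter (7,5) at t=0.8593
    y: enter (7,4) at t=1.8946
    x: enter (6,4) at t=2.6660
    y: enter (6,3) at t=2.9298
    y: enter (6,2) at t=3.9651 ← occupied
  → r_4 = 3.9651

ranges = [1.3562, 1.1977, 4.5205, 3.9651]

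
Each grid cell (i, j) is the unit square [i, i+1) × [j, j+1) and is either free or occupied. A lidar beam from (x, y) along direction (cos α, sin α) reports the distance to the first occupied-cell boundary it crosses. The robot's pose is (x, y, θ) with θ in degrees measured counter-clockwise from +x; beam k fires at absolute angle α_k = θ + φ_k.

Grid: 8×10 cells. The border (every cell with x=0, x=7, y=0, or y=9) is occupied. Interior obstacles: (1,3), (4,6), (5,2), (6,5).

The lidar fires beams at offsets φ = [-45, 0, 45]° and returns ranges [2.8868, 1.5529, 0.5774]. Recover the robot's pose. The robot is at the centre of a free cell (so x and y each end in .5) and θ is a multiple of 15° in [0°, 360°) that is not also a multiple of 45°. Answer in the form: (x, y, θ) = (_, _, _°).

(x, y, θ) = (4.5, 5.5, 15°)

Candidates: 44 free-cell centres × 16 headings = 704 poses. Raycast each; keep the one whose scan matches to 4 dp.
  (2.5, 7.5, 15°): beam 1 = 1.7321 ≠ 2.8868 ✗
  (6.5, 3.5, 255°): beam 1 = 1.0000 ≠ 2.8868 ✗
  (5.5, 3.5, 285°): beam 1 = 0.5774 ≠ 2.8868 ✗
  (3.5, 4.5, 105°): beam 1 = 1.7321 ≠ 2.8868 ✗
  …
  (4.5, 5.5, 15°): r_1=2.8868, r_2=1.5529, r_3=0.5774 — all match ✓
Only this pose fits every beam.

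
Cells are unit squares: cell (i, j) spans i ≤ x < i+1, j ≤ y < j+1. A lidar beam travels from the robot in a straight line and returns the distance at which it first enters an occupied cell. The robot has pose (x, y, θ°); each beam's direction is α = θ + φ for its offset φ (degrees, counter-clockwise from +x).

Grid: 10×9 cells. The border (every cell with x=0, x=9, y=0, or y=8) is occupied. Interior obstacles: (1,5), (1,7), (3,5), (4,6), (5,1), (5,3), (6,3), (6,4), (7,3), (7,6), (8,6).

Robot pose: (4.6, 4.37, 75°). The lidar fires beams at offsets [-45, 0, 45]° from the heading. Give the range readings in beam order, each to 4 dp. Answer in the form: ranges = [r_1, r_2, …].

ranges = [3.2600, 3.7581, 1.2000]

beam 1: φ=-45°, α=30°
  dir = (cos 30°, sin 30°) = (0.8660, 0.5000); from cell (4,4)
  next x-line at t=0.4619, next y-line at t=1.2600; Δt_x=1.1547, Δt_y=2.0000
    x: enter (5,4) at t=0.4619
    y: enter (5,5) at t=1.2600
    x: enter (6,5) at t=1.6166
    x: enter (7,5) at t=2.7713
    y: enter (7,6) at t=3.2600 ← occupied
  → r_1 = 3.2600
beam 2: φ=0°, α=75°
  dir = (cos 75°, sin 75°) = (0.2588, 0.9659); from cell (4,4)
  next x-line at t=1.5455, next y-line at t=0.6522; Δt_x=3.8637, Δt_y=1.0353
    y: enter (4,5) at t=0.6522
    x: enter (5,5) at t=1.5455
    y: enter (5,6) at t=1.6875
    y: enter (5,7) at t=2.7228
    y: enter (5,8) at t=3.7581 ← occupied
  → r_2 = 3.7581
beam 3: φ=45°, α=120°
  dir = (cos 120°, sin 120°) = (-0.5000, 0.8660); from cell (4,4)
  next x-line at t=1.2000, next y-line at t=0.7275; Δt_x=2.0000, Δt_y=1.1547
    y: enter (4,5) at t=0.7275
    x: enter (3,5) at t=1.2000 ← occupied
  → r_3 = 1.2000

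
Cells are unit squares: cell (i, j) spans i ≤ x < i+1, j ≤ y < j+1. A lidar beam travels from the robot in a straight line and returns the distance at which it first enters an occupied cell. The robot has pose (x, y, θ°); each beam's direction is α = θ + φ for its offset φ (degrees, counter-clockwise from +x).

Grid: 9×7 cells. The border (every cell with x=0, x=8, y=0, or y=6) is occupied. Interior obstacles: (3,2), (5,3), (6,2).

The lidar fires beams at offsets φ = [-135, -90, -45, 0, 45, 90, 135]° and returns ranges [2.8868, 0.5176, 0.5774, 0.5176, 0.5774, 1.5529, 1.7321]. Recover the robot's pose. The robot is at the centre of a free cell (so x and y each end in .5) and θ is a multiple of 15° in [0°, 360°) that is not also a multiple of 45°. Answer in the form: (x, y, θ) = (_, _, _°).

The pose lattice has 32·16 = 512 candidates. Test each by forward raycasting.
  (5.5, 2.5, 150°): beam 1 = 0.5176 ≠ 2.8868 ✗
  (7.5, 2.5, 120°): beam 1 = 0.5176 ≠ 2.8868 ✗
  (4.5, 1.5, 30°): beam 1 = 0.5176 ≠ 2.8868 ✗
  …
  (6.5, 3.5, 255°): r_1=2.8868, r_2=0.5176, r_3=0.5774, r_4=0.5176, r_5=0.5774, r_6=1.5529, r_7=1.7321 — all match ✓
No second candidate reproduces the full scan.

(x, y, θ) = (6.5, 3.5, 255°)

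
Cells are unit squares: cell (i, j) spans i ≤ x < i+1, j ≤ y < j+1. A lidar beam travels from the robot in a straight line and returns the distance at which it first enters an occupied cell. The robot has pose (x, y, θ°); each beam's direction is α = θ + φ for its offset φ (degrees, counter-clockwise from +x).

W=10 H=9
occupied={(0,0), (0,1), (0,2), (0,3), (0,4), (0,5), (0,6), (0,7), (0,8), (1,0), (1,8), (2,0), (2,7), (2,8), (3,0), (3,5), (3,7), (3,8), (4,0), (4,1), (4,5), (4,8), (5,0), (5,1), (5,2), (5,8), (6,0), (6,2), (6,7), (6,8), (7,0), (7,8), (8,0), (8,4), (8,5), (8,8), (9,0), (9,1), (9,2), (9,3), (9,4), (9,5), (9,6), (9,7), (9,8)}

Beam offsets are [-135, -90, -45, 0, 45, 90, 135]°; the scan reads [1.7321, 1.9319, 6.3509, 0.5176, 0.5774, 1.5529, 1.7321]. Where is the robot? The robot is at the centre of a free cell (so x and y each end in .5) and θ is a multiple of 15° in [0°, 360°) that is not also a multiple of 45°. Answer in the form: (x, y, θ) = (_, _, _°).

(x, y, θ) = (7.5, 2.5, 165°)

The pose lattice has 45·16 = 720 candidates. Test each by forward raycasting.
  (7.5, 7.5, 15°): beam 1 = 6.3509 ≠ 1.7321 ✗
  (3.5, 4.5, 345°): beam 1 = 2.8868 ≠ 1.7321 ✗
  (5.5, 5.5, 60°): beam 1 = 2.5882 ≠ 1.7321 ✗
  …
  (7.5, 2.5, 165°): r_1=1.7321, r_2=1.9319, r_3=6.3509, r_4=0.5176, r_5=0.5774, r_6=1.5529, r_7=1.7321 — all match ✓
No second candidate reproduces the full scan.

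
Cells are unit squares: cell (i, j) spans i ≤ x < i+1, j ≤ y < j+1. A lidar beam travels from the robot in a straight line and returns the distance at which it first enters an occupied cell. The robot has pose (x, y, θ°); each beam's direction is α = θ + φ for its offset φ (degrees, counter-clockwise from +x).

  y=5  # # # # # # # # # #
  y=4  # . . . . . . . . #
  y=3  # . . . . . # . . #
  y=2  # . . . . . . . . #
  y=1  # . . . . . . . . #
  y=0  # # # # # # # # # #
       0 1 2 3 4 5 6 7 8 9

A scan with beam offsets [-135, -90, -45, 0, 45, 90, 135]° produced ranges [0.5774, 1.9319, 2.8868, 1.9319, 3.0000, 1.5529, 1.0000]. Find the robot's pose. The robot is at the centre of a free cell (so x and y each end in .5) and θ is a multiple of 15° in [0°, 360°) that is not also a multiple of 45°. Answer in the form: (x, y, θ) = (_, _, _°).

Candidates: 31 free-cell centres × 16 headings = 496 poses. Raycast each; keep the one whose scan matches to 4 dp.
  (4.5, 1.5, 255°): beam 1 = 4.0415 ≠ 0.5774 ✗
  (6.5, 2.5, 120°): beam 1 = 2.5882 ≠ 0.5774 ✗
  (5.5, 1.5, 210°): beam 1 = 1.9319 ≠ 0.5774 ✗
  …
  (8.5, 2.5, 165°): r_1=0.5774, r_2=1.9319, r_3=2.8868, r_4=1.9319, r_5=3.0000, r_6=1.5529, r_7=1.0000 — all match ✓
Unique over the lattice → pose = (8.5, 2.5, 165°).

(x, y, θ) = (8.5, 2.5, 165°)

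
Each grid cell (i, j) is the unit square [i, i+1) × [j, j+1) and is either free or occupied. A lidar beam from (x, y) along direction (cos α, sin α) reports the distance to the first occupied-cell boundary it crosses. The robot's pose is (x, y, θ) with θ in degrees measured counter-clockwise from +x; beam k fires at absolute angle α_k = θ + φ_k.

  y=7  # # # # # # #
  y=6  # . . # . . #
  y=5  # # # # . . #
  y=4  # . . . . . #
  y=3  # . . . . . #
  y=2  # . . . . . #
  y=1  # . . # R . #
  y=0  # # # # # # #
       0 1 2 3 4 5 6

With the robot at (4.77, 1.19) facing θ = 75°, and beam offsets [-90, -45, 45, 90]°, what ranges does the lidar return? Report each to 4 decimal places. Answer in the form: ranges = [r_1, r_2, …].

ranges = [0.7341, 1.4203, 4.3994, 0.7972]

beam 1: φ=-90°, α=345°
  direction (0.9659, -0.2588); cell (4,1); t to first gridline: x 0.2381, y 0.7341 (then +1.0353 / +3.8637)
    (5,1) via x @ 0.2381
    (5,0) via y @ 0.7341  # hit
  → r_1 = 0.7341
beam 2: φ=-45°, α=30°
  direction (0.8660, 0.5000); cell (4,1); t to first gridline: x 0.2656, y 1.6200 (then +1.1547 / +2.0000)
    (5,1) via x @ 0.2656
    (6,1) via x @ 1.4203  # hit
  → r_2 = 1.4203
beam 3: φ=45°, α=120°
  direction (-0.5000, 0.8660); cell (4,1); t to first gridline: x 1.5400, y 0.9353 (then +2.0000 / +1.1547)
    (4,2) via y @ 0.9353
    (3,2) via x @ 1.5400
    (3,3) via y @ 2.0900
    (3,4) via y @ 3.2447
    (2,4) via x @ 3.5400
    (2,5) via y @ 4.3994  # hit
  → r_3 = 4.3994
beam 4: φ=90°, α=165°
  direction (-0.9659, 0.2588); cell (4,1); t to first gridline: x 0.7972, y 3.1296 (then +1.0353 / +3.8637)
    (3,1) via x @ 0.7972  # hit
  → r_4 = 0.7972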